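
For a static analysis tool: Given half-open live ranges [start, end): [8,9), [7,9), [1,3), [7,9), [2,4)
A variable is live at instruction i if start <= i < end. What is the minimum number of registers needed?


Live ranges:
  Var0: [8, 9)
  Var1: [7, 9)
  Var2: [1, 3)
  Var3: [7, 9)
  Var4: [2, 4)
Sweep-line events (position, delta, active):
  pos=1 start -> active=1
  pos=2 start -> active=2
  pos=3 end -> active=1
  pos=4 end -> active=0
  pos=7 start -> active=1
  pos=7 start -> active=2
  pos=8 start -> active=3
  pos=9 end -> active=2
  pos=9 end -> active=1
  pos=9 end -> active=0
Maximum simultaneous active: 3
Minimum registers needed: 3

3


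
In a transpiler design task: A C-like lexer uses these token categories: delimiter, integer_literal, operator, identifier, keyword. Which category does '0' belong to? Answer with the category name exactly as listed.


Token: '0'
Checking categories:
  identifier: no
  integer_literal: YES
  operator: no
  keyword: no
  delimiter: no
Category: integer_literal

integer_literal


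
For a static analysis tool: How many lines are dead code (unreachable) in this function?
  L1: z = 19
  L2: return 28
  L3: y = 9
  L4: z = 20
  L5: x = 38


Analyzing control flow:
  L1: reachable (before return)
  L2: reachable (return statement)
  L3: DEAD (after return at L2)
  L4: DEAD (after return at L2)
  L5: DEAD (after return at L2)
Return at L2, total lines = 5
Dead lines: L3 through L5
Count: 3

3


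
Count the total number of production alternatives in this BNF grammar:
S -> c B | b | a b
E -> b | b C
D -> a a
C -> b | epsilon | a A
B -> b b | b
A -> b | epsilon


Counting alternatives per rule:
  S: 3 alternative(s)
  E: 2 alternative(s)
  D: 1 alternative(s)
  C: 3 alternative(s)
  B: 2 alternative(s)
  A: 2 alternative(s)
Sum: 3 + 2 + 1 + 3 + 2 + 2 = 13

13


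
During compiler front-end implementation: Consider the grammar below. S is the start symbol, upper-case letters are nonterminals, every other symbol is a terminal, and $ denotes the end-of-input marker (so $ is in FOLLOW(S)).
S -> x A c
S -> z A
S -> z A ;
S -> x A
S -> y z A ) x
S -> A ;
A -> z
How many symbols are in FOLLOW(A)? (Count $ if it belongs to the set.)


S is the start symbol and does not occur in any rule body, so FOLLOW(S) = {$}.
Examining every occurrence of A in a rule body:
  S -> x A c : A is followed by terminal 'c' -> add 'c'
  S -> z A : A is at the right end -> add FOLLOW(S) = {$}
  S -> z A ; : A is followed by terminal ';' -> add ';'
  S -> x A : A is at the right end -> add FOLLOW(S) = {$} (already in the set)
  S -> y z A ) x : A is followed by terminal ')' -> add ')'
  S -> A ; : A is followed by terminal ';' -> add ';' (already in the set)
  A -> z : A does not occur in the body -> contributes nothing
FOLLOW(A) = {), ;, c, $}
Count: 4

4


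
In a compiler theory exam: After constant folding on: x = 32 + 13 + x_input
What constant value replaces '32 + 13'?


Identifying constant sub-expression:
  Original: x = 32 + 13 + x_input
  32 and 13 are both compile-time constants
  Evaluating: 32 + 13 = 45
  After folding: x = 45 + x_input

45


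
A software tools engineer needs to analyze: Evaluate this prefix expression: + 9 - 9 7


Parsing prefix expression: + 9 - 9 7
Step 1: Innermost operation '- 9 7'
  9 - 7 = 2
Step 2: Outer operation '+ 9 [2]'
  9 + 2 = 11

11


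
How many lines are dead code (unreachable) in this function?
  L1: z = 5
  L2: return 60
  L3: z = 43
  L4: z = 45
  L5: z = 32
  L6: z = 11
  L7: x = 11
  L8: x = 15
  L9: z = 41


Analyzing control flow:
  L1: reachable (before return)
  L2: reachable (return statement)
  L3: DEAD (after return at L2)
  L4: DEAD (after return at L2)
  L5: DEAD (after return at L2)
  L6: DEAD (after return at L2)
  L7: DEAD (after return at L2)
  L8: DEAD (after return at L2)
  L9: DEAD (after return at L2)
Return at L2, total lines = 9
Dead lines: L3 through L9
Count: 7

7


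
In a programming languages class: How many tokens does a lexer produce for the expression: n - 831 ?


Scanning 'n - 831'
Token 1: 'n' -> identifier
Token 2: '-' -> operator
Token 3: '831' -> integer_literal
Total tokens: 3

3


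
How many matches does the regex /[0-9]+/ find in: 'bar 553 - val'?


Pattern: /[0-9]+/ (int literals)
Input: 'bar 553 - val'
Scanning for matches:
  Match 1: '553'
Total matches: 1

1


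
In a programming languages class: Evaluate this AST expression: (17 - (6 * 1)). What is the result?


Expression: (17 - (6 * 1))
Evaluating step by step:
  6 * 1 = 6
  17 - 6 = 11
Result: 11

11


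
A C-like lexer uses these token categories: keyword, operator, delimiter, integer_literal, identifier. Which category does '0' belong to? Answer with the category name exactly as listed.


Token: '0'
Checking categories:
  identifier: no
  integer_literal: YES
  operator: no
  keyword: no
  delimiter: no
Category: integer_literal

integer_literal


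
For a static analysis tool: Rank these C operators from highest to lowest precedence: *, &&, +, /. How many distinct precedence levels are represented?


Looking up precedence for each operator:
  * -> precedence 6
  && -> precedence 2
  + -> precedence 5
  / -> precedence 6
Sorted highest to lowest: *, /, +, &&
Distinct precedence values: [6, 5, 2]
Number of distinct levels: 3

3


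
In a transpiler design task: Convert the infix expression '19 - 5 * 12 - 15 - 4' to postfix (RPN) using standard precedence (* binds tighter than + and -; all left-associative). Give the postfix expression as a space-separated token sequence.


Applying the shunting-yard algorithm:
  Operand 19 -> output
  Push '-' onto operator stack -> op-stack: [-]
  Operand 5 -> output
  Push '*' onto operator stack -> op-stack: [-, *]
  Operand 12 -> output
  See '-' (prec 1); top '*' (prec 2) >= it -> pop '*' to output
  See '-' (prec 1); top '-' (prec 1) >= it -> pop '-' to output
  Push '-' onto operator stack -> op-stack: [-]
  Operand 15 -> output
  See '-' (prec 1); top '-' (prec 1) >= it -> pop '-' to output
  Push '-' onto operator stack -> op-stack: [-]
  Operand 4 -> output
  End of input: pop '-' to output
Postfix result: 19 5 12 * - 15 - 4 -

19 5 12 * - 15 - 4 -


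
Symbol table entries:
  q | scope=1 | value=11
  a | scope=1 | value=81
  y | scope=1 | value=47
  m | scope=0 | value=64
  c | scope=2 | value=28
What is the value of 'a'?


Searching symbol table for 'a':
  q | scope=1 | value=11
  a | scope=1 | value=81 <- MATCH
  y | scope=1 | value=47
  m | scope=0 | value=64
  c | scope=2 | value=28
Found 'a' at scope 1 with value 81

81


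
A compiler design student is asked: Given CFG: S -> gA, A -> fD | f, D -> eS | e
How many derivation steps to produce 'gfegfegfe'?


Grammar: S -> gA, A -> fD | f, D -> eS | e
Deriving 'gfegfegfe':
Step 1: S -> gA => gA
Step 2: A -> fD => gfD
Step 3: D -> eS => gfeS
Step 4: S -> gA => gfegA
Step 5: A -> fD => gfegfD
Step 6: D -> eS => gfegfeS
Step 7: S -> gA => gfegfegA
Step 8: A -> fD => gfegfegfD
Step 9: D -> e => gfegfegfe
Total derivation steps: 9

9


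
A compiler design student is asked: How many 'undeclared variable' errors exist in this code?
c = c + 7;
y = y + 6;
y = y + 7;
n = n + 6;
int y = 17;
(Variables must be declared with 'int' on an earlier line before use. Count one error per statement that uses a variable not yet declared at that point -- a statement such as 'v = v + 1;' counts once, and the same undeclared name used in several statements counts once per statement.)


Scanning code line by line:
  Line 1: use 'c' -> ERROR (undeclared)
  Line 2: use 'y' -> ERROR (undeclared)
  Line 3: use 'y' -> ERROR (undeclared)
  Line 4: use 'n' -> ERROR (undeclared)
  Line 5: declare 'y' -> declared = ['y']
Total undeclared variable errors: 4

4


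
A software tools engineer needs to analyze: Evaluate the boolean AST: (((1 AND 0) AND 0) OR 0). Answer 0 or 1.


Step 1: Evaluate inner node
  1 AND 0 = 0
Step 2: Evaluate next node
  0 AND 0 = 0
Step 3: Evaluate root node
  0 OR 0 = 0

0


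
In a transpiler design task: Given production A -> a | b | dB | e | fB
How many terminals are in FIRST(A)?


Production: A -> a | b | dB | e | fB
Examining each alternative for leading terminals:
  A -> a : first terminal = 'a'
  A -> b : first terminal = 'b'
  A -> dB : first terminal = 'd'
  A -> e : first terminal = 'e'
  A -> fB : first terminal = 'f'
FIRST(A) = {a, b, d, e, f}
Count: 5

5


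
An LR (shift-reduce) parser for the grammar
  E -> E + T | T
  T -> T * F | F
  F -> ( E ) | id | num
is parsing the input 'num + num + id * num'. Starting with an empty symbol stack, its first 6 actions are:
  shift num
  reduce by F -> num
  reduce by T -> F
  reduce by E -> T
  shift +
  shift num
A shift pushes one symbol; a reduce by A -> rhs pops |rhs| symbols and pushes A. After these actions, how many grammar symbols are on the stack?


Tracking the symbol stack through each action:
  Action 1: shift 'num' : push -> stack = [num] (size 1)
  Action 2: reduce by F -> num : pop 1, push F -> stack = [F] (size 1)
  Action 3: reduce by T -> F : pop 1, push T -> stack = [T] (size 1)
  Action 4: reduce by E -> T : pop 1, push E -> stack = [E] (size 1)
  Action 5: shift '+' : push -> stack = [E, +] (size 2)
  Action 6: shift 'num' : push -> stack = [E, +, num] (size 3)
Final stack size: 3

3


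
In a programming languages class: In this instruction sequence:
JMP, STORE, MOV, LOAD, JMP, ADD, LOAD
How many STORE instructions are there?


Scanning instruction sequence for STORE:
  Position 1: JMP
  Position 2: STORE <- MATCH
  Position 3: MOV
  Position 4: LOAD
  Position 5: JMP
  Position 6: ADD
  Position 7: LOAD
Matches at positions: [2]
Total STORE count: 1

1


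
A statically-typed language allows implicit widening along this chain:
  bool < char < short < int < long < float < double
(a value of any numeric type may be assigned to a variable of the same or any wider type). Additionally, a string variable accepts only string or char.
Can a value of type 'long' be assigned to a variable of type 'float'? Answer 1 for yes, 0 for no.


Target variable type: float
Source value type: long
Numeric ranks: long=4, float=5
Widening allowed iff rank(source) <= rank(target): 4 <= 5? Yes
Result: 1

1


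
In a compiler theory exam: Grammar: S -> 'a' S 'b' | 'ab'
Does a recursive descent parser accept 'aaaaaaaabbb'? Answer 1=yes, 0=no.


Grammar accepts strings of the form a^n b^n (n >= 1)
Word: 'aaaaaaaabbb'
Counting: 8 a's and 3 b's
Check: 8 == 3? No
Mismatch: a-count != b-count
Rejected

0


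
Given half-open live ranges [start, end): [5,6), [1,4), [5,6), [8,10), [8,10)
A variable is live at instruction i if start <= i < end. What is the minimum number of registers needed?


Live ranges:
  Var0: [5, 6)
  Var1: [1, 4)
  Var2: [5, 6)
  Var3: [8, 10)
  Var4: [8, 10)
Sweep-line events (position, delta, active):
  pos=1 start -> active=1
  pos=4 end -> active=0
  pos=5 start -> active=1
  pos=5 start -> active=2
  pos=6 end -> active=1
  pos=6 end -> active=0
  pos=8 start -> active=1
  pos=8 start -> active=2
  pos=10 end -> active=1
  pos=10 end -> active=0
Maximum simultaneous active: 2
Minimum registers needed: 2

2


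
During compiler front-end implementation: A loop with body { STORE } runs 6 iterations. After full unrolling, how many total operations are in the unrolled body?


Loop body operations: STORE (1 op per iteration)
Unrolling 6 iterations:
  Iteration 1: STORE (1 ops)
  Iteration 2: STORE (1 ops)
  Iteration 3: STORE (1 ops)
  Iteration 4: STORE (1 ops)
  Iteration 5: STORE (1 ops)
  Iteration 6: STORE (1 ops)
Total: 6 iterations * 1 ops/iter = 6 operations

6


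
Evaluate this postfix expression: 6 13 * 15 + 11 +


Processing tokens left to right:
Push 6, Push 13
Pop 6 and 13, compute 6 * 13 = 78, push 78
Push 15
Pop 78 and 15, compute 78 + 15 = 93, push 93
Push 11
Pop 93 and 11, compute 93 + 11 = 104, push 104
Stack result: 104

104


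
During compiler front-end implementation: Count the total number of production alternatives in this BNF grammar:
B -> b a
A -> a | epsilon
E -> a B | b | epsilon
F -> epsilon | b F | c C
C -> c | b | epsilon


Counting alternatives per rule:
  B: 1 alternative(s)
  A: 2 alternative(s)
  E: 3 alternative(s)
  F: 3 alternative(s)
  C: 3 alternative(s)
Sum: 1 + 2 + 3 + 3 + 3 = 12

12


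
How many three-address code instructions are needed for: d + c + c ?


Expression: d + c + c
Generating three-address code (respecting * over +/- precedence):
  Instruction 1: t1 = d + c
  Instruction 2: t2 = t1 + c
Total instructions: 2

2


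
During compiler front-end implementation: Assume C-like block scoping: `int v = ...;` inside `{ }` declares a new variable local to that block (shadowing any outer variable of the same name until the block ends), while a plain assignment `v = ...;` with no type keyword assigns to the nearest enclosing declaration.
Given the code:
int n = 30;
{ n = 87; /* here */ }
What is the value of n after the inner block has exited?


Analyzing scoping rules:
Outer scope: declares n = 30
Inner block: 'n = 87;' has no type keyword, so it is an assignment to the outer n (no shadowing)
The assignment changed the outer variable itself, so the new value persists after the block -> 87
Result: 87

87


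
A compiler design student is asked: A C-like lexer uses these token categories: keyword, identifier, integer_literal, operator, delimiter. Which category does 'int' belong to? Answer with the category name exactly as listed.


Token: 'int'
Checking categories:
  identifier: no
  integer_literal: no
  operator: no
  keyword: YES
  delimiter: no
Category: keyword

keyword


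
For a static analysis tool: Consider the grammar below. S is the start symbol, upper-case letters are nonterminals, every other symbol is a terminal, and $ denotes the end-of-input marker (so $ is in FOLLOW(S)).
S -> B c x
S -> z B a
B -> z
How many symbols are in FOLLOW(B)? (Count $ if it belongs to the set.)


S is the start symbol and does not occur in any rule body, so FOLLOW(S) = {$}.
Examining every occurrence of B in a rule body:
  S -> B c x : B is followed by terminal 'c' -> add 'c'
  S -> z B a : B is followed by terminal 'a' -> add 'a'
  B -> z : B does not occur in the body -> contributes nothing
FOLLOW(B) = {a, c}
Count: 2

2


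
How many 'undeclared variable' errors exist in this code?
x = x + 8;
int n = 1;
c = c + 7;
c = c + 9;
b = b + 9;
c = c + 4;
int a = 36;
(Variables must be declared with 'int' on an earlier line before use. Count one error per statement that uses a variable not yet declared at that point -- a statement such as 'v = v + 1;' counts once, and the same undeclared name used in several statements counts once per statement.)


Scanning code line by line:
  Line 1: use 'x' -> ERROR (undeclared)
  Line 2: declare 'n' -> declared = ['n']
  Line 3: use 'c' -> ERROR (undeclared)
  Line 4: use 'c' -> ERROR (undeclared)
  Line 5: use 'b' -> ERROR (undeclared)
  Line 6: use 'c' -> ERROR (undeclared)
  Line 7: declare 'a' -> declared = ['a', 'n']
Total undeclared variable errors: 5

5


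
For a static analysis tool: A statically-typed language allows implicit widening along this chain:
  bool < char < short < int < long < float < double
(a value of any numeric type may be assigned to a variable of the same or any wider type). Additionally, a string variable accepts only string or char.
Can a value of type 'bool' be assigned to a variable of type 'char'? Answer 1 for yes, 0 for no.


Target variable type: char
Source value type: bool
Numeric ranks: bool=0, char=1
Widening allowed iff rank(source) <= rank(target): 0 <= 1? Yes
Result: 1

1


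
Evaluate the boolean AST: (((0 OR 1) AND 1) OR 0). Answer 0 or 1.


Step 1: Evaluate inner node
  0 OR 1 = 1
Step 2: Evaluate next node
  1 AND 1 = 1
Step 3: Evaluate root node
  1 OR 0 = 1

1


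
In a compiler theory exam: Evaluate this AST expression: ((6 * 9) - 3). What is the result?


Expression: ((6 * 9) - 3)
Evaluating step by step:
  6 * 9 = 54
  54 - 3 = 51
Result: 51

51


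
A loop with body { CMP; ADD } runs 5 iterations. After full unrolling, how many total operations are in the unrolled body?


Loop body operations: CMP, ADD (2 ops per iteration)
Unrolling 5 iterations:
  Iteration 1: CMP, ADD (2 ops)
  Iteration 2: CMP, ADD (2 ops)
  Iteration 3: CMP, ADD (2 ops)
  Iteration 4: CMP, ADD (2 ops)
  Iteration 5: CMP, ADD (2 ops)
Total: 5 iterations * 2 ops/iter = 10 operations

10


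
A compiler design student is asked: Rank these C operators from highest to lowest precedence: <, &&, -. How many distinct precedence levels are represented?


Looking up precedence for each operator:
  < -> precedence 4
  && -> precedence 2
  - -> precedence 5
Sorted highest to lowest: -, <, &&
Distinct precedence values: [5, 4, 2]
Number of distinct levels: 3

3


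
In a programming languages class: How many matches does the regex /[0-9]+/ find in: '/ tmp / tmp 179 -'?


Pattern: /[0-9]+/ (int literals)
Input: '/ tmp / tmp 179 -'
Scanning for matches:
  Match 1: '179'
Total matches: 1

1


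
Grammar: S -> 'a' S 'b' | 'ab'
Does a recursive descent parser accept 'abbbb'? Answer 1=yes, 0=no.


Grammar accepts strings of the form a^n b^n (n >= 1)
Word: 'abbbb'
Counting: 1 a's and 4 b's
Check: 1 == 4? No
Mismatch: a-count != b-count
Rejected

0


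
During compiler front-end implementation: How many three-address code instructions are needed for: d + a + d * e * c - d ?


Expression: d + a + d * e * c - d
Generating three-address code (respecting * over +/- precedence):
  Instruction 1: t1 = d * e
  Instruction 2: t2 = t1 * c
  Instruction 3: t3 = d + a
  Instruction 4: t4 = t3 + t2
  Instruction 5: t5 = t4 - d
Total instructions: 5

5


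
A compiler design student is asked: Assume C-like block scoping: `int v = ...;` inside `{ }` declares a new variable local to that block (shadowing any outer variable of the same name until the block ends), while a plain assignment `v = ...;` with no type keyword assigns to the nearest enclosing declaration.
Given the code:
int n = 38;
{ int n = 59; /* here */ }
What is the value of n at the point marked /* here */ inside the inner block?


Analyzing scoping rules:
Outer scope: declares n = 38
Inner block: 'int n = 59;' declares a NEW n that shadows the outer one
Inside the block the inner declaration is in scope -> 59
Result: 59

59


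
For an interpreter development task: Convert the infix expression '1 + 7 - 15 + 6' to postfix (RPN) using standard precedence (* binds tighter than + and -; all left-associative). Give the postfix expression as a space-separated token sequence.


Applying the shunting-yard algorithm:
  Operand 1 -> output
  Push '+' onto operator stack -> op-stack: [+]
  Operand 7 -> output
  See '-' (prec 1); top '+' (prec 1) >= it -> pop '+' to output
  Push '-' onto operator stack -> op-stack: [-]
  Operand 15 -> output
  See '+' (prec 1); top '-' (prec 1) >= it -> pop '-' to output
  Push '+' onto operator stack -> op-stack: [+]
  Operand 6 -> output
  End of input: pop '+' to output
Postfix result: 1 7 + 15 - 6 +

1 7 + 15 - 6 +


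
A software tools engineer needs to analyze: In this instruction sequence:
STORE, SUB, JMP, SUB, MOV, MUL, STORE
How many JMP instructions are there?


Scanning instruction sequence for JMP:
  Position 1: STORE
  Position 2: SUB
  Position 3: JMP <- MATCH
  Position 4: SUB
  Position 5: MOV
  Position 6: MUL
  Position 7: STORE
Matches at positions: [3]
Total JMP count: 1

1


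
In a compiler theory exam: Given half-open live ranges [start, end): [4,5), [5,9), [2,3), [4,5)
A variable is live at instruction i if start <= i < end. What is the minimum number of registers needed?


Live ranges:
  Var0: [4, 5)
  Var1: [5, 9)
  Var2: [2, 3)
  Var3: [4, 5)
Sweep-line events (position, delta, active):
  pos=2 start -> active=1
  pos=3 end -> active=0
  pos=4 start -> active=1
  pos=4 start -> active=2
  pos=5 end -> active=1
  pos=5 end -> active=0
  pos=5 start -> active=1
  pos=9 end -> active=0
Maximum simultaneous active: 2
Minimum registers needed: 2

2


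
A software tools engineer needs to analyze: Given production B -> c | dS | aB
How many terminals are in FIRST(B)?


Production: B -> c | dS | aB
Examining each alternative for leading terminals:
  B -> c : first terminal = 'c'
  B -> dS : first terminal = 'd'
  B -> aB : first terminal = 'a'
FIRST(B) = {a, c, d}
Count: 3

3


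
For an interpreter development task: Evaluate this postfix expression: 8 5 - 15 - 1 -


Processing tokens left to right:
Push 8, Push 5
Pop 8 and 5, compute 8 - 5 = 3, push 3
Push 15
Pop 3 and 15, compute 3 - 15 = -12, push -12
Push 1
Pop -12 and 1, compute -12 - 1 = -13, push -13
Stack result: -13

-13


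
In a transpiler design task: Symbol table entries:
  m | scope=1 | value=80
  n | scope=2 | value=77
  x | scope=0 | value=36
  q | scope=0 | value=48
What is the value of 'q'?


Searching symbol table for 'q':
  m | scope=1 | value=80
  n | scope=2 | value=77
  x | scope=0 | value=36
  q | scope=0 | value=48 <- MATCH
Found 'q' at scope 0 with value 48

48


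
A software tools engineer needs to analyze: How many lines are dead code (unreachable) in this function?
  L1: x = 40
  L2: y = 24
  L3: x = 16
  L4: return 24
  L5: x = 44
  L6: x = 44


Analyzing control flow:
  L1: reachable (before return)
  L2: reachable (before return)
  L3: reachable (before return)
  L4: reachable (return statement)
  L5: DEAD (after return at L4)
  L6: DEAD (after return at L4)
Return at L4, total lines = 6
Dead lines: L5 through L6
Count: 2

2


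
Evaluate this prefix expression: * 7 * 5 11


Parsing prefix expression: * 7 * 5 11
Step 1: Innermost operation '* 5 11'
  5 * 11 = 55
Step 2: Outer operation '* 7 [55]'
  7 * 55 = 385

385


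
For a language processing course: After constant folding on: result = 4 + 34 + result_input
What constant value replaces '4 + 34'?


Identifying constant sub-expression:
  Original: result = 4 + 34 + result_input
  4 and 34 are both compile-time constants
  Evaluating: 4 + 34 = 38
  After folding: result = 38 + result_input

38


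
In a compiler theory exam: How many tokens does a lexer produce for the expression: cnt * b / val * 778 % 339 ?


Scanning 'cnt * b / val * 778 % 339'
Token 1: 'cnt' -> identifier
Token 2: '*' -> operator
Token 3: 'b' -> identifier
Token 4: '/' -> operator
Token 5: 'val' -> identifier
Token 6: '*' -> operator
Token 7: '778' -> integer_literal
Token 8: '%' -> operator
Token 9: '339' -> integer_literal
Total tokens: 9

9


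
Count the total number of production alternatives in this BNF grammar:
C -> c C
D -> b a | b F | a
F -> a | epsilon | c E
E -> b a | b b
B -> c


Counting alternatives per rule:
  C: 1 alternative(s)
  D: 3 alternative(s)
  F: 3 alternative(s)
  E: 2 alternative(s)
  B: 1 alternative(s)
Sum: 1 + 3 + 3 + 2 + 1 = 10

10


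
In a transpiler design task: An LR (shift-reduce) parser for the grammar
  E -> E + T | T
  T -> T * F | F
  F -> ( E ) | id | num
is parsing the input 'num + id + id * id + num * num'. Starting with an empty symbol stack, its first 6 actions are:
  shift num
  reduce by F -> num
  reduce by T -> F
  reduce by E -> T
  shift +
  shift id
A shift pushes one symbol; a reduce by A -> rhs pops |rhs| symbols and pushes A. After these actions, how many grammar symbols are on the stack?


Tracking the symbol stack through each action:
  Action 1: shift 'num' : push -> stack = [num] (size 1)
  Action 2: reduce by F -> num : pop 1, push F -> stack = [F] (size 1)
  Action 3: reduce by T -> F : pop 1, push T -> stack = [T] (size 1)
  Action 4: reduce by E -> T : pop 1, push E -> stack = [E] (size 1)
  Action 5: shift '+' : push -> stack = [E, +] (size 2)
  Action 6: shift 'id' : push -> stack = [E, +, id] (size 3)
Final stack size: 3

3


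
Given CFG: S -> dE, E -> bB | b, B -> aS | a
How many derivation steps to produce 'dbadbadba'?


Grammar: S -> dE, E -> bB | b, B -> aS | a
Deriving 'dbadbadba':
Step 1: S -> dE => dE
Step 2: E -> bB => dbB
Step 3: B -> aS => dbaS
Step 4: S -> dE => dbadE
Step 5: E -> bB => dbadbB
Step 6: B -> aS => dbadbaS
Step 7: S -> dE => dbadbadE
Step 8: E -> bB => dbadbadbB
Step 9: B -> a => dbadbadba
Total derivation steps: 9

9


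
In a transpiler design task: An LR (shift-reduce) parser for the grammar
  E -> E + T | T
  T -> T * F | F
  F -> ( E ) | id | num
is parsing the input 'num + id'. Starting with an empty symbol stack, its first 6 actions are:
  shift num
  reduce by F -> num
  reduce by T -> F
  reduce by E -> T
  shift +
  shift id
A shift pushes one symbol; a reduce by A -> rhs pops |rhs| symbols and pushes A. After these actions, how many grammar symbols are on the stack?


Tracking the symbol stack through each action:
  Action 1: shift 'num' : push -> stack = [num] (size 1)
  Action 2: reduce by F -> num : pop 1, push F -> stack = [F] (size 1)
  Action 3: reduce by T -> F : pop 1, push T -> stack = [T] (size 1)
  Action 4: reduce by E -> T : pop 1, push E -> stack = [E] (size 1)
  Action 5: shift '+' : push -> stack = [E, +] (size 2)
  Action 6: shift 'id' : push -> stack = [E, +, id] (size 3)
Final stack size: 3

3


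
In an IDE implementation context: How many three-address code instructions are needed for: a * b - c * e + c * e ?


Expression: a * b - c * e + c * e
Generating three-address code (respecting * over +/- precedence):
  Instruction 1: t1 = a * b
  Instruction 2: t2 = c * e
  Instruction 3: t3 = c * e
  Instruction 4: t4 = t1 - t2
  Instruction 5: t5 = t4 + t3
Total instructions: 5

5


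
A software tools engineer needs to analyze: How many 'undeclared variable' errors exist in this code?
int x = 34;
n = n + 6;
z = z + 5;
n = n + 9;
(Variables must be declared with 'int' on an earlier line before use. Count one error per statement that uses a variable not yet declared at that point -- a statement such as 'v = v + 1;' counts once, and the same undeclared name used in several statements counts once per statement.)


Scanning code line by line:
  Line 1: declare 'x' -> declared = ['x']
  Line 2: use 'n' -> ERROR (undeclared)
  Line 3: use 'z' -> ERROR (undeclared)
  Line 4: use 'n' -> ERROR (undeclared)
Total undeclared variable errors: 3

3


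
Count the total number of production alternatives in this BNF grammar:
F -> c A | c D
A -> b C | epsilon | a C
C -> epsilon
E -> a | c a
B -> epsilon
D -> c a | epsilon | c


Counting alternatives per rule:
  F: 2 alternative(s)
  A: 3 alternative(s)
  C: 1 alternative(s)
  E: 2 alternative(s)
  B: 1 alternative(s)
  D: 3 alternative(s)
Sum: 2 + 3 + 1 + 2 + 1 + 3 = 12

12


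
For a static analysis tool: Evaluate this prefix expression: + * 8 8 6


Parsing prefix expression: + * 8 8 6
Step 1: Innermost operation '* 8 8'
  8 * 8 = 64
Step 2: Outer operation '+ [64] 6'
  64 + 6 = 70

70


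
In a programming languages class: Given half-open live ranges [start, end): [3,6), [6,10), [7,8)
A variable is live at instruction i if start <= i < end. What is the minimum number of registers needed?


Live ranges:
  Var0: [3, 6)
  Var1: [6, 10)
  Var2: [7, 8)
Sweep-line events (position, delta, active):
  pos=3 start -> active=1
  pos=6 end -> active=0
  pos=6 start -> active=1
  pos=7 start -> active=2
  pos=8 end -> active=1
  pos=10 end -> active=0
Maximum simultaneous active: 2
Minimum registers needed: 2

2


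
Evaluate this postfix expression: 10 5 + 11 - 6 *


Processing tokens left to right:
Push 10, Push 5
Pop 10 and 5, compute 10 + 5 = 15, push 15
Push 11
Pop 15 and 11, compute 15 - 11 = 4, push 4
Push 6
Pop 4 and 6, compute 4 * 6 = 24, push 24
Stack result: 24

24


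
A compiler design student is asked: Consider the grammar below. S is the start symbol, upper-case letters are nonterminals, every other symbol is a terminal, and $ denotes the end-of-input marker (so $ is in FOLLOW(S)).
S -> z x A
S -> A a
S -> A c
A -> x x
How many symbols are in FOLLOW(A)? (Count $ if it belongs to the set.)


S is the start symbol and does not occur in any rule body, so FOLLOW(S) = {$}.
Examining every occurrence of A in a rule body:
  S -> z x A : A is at the right end -> add FOLLOW(S) = {$}
  S -> A a : A is followed by terminal 'a' -> add 'a'
  S -> A c : A is followed by terminal 'c' -> add 'c'
  A -> x x : A does not occur in the body -> contributes nothing
FOLLOW(A) = {a, c, $}
Count: 3

3


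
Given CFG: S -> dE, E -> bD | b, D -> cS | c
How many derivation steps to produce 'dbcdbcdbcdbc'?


Grammar: S -> dE, E -> bD | b, D -> cS | c
Deriving 'dbcdbcdbcdbc':
Step 1: S -> dE => dE
Step 2: E -> bD => dbD
Step 3: D -> cS => dbcS
Step 4: S -> dE => dbcdE
Step 5: E -> bD => dbcdbD
Step 6: D -> cS => dbcdbcS
Step 7: S -> dE => dbcdbcdE
Step 8: E -> bD => dbcdbcdbD
Step 9: D -> cS => dbcdbcdbcS
Step 10: S -> dE => dbcdbcdbcdE
Step 11: E -> bD => dbcdbcdbcdbD
Step 12: D -> c => dbcdbcdbcdbc
Total derivation steps: 12

12


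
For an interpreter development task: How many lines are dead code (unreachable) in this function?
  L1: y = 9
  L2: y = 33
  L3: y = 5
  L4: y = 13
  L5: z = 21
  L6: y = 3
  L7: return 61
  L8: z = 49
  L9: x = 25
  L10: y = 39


Analyzing control flow:
  L1: reachable (before return)
  L2: reachable (before return)
  L3: reachable (before return)
  L4: reachable (before return)
  L5: reachable (before return)
  L6: reachable (before return)
  L7: reachable (return statement)
  L8: DEAD (after return at L7)
  L9: DEAD (after return at L7)
  L10: DEAD (after return at L7)
Return at L7, total lines = 10
Dead lines: L8 through L10
Count: 3

3


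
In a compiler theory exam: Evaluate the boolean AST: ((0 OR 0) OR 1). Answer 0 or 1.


Step 1: Evaluate inner node
  0 OR 0 = 0
Step 2: Evaluate root node
  0 OR 1 = 1

1


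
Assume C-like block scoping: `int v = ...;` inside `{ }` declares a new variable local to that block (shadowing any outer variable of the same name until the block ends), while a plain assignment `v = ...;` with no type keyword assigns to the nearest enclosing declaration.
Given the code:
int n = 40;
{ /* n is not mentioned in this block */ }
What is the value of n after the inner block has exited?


Analyzing scoping rules:
Outer scope: declares n = 40
Inner block: n is neither redeclared nor assigned -> unchanged
After the block -> 40
Result: 40

40


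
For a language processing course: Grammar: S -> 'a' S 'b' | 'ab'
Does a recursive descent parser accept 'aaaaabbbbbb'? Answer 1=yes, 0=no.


Grammar accepts strings of the form a^n b^n (n >= 1)
Word: 'aaaaabbbbbb'
Counting: 5 a's and 6 b's
Check: 5 == 6? No
Mismatch: a-count != b-count
Rejected

0


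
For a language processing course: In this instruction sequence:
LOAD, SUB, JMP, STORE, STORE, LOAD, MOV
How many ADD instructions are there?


Scanning instruction sequence for ADD:
  Position 1: LOAD
  Position 2: SUB
  Position 3: JMP
  Position 4: STORE
  Position 5: STORE
  Position 6: LOAD
  Position 7: MOV
Matches at positions: []
Total ADD count: 0

0


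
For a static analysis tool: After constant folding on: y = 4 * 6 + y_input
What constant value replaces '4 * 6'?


Identifying constant sub-expression:
  Original: y = 4 * 6 + y_input
  4 and 6 are both compile-time constants
  Evaluating: 4 * 6 = 24
  After folding: y = 24 + y_input

24


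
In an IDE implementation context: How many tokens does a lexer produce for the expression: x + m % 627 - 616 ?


Scanning 'x + m % 627 - 616'
Token 1: 'x' -> identifier
Token 2: '+' -> operator
Token 3: 'm' -> identifier
Token 4: '%' -> operator
Token 5: '627' -> integer_literal
Token 6: '-' -> operator
Token 7: '616' -> integer_literal
Total tokens: 7

7


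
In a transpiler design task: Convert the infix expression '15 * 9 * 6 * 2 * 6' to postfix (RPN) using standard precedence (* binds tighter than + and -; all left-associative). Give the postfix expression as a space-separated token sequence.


Applying the shunting-yard algorithm:
  Operand 15 -> output
  Push '*' onto operator stack -> op-stack: [*]
  Operand 9 -> output
  See '*' (prec 2); top '*' (prec 2) >= it -> pop '*' to output
  Push '*' onto operator stack -> op-stack: [*]
  Operand 6 -> output
  See '*' (prec 2); top '*' (prec 2) >= it -> pop '*' to output
  Push '*' onto operator stack -> op-stack: [*]
  Operand 2 -> output
  See '*' (prec 2); top '*' (prec 2) >= it -> pop '*' to output
  Push '*' onto operator stack -> op-stack: [*]
  Operand 6 -> output
  End of input: pop '*' to output
Postfix result: 15 9 * 6 * 2 * 6 *

15 9 * 6 * 2 * 6 *


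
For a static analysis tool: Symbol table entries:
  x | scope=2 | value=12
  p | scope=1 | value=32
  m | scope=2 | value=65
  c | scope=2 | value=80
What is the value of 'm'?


Searching symbol table for 'm':
  x | scope=2 | value=12
  p | scope=1 | value=32
  m | scope=2 | value=65 <- MATCH
  c | scope=2 | value=80
Found 'm' at scope 2 with value 65

65


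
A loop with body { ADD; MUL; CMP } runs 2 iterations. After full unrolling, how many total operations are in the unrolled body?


Loop body operations: ADD, MUL, CMP (3 ops per iteration)
Unrolling 2 iterations:
  Iteration 1: ADD, MUL, CMP (3 ops)
  Iteration 2: ADD, MUL, CMP (3 ops)
Total: 2 iterations * 3 ops/iter = 6 operations

6


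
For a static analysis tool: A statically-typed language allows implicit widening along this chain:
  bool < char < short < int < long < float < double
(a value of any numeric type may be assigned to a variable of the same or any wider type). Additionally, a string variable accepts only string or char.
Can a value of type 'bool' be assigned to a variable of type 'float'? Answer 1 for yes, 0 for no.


Target variable type: float
Source value type: bool
Numeric ranks: bool=0, float=5
Widening allowed iff rank(source) <= rank(target): 0 <= 5? Yes
Result: 1

1


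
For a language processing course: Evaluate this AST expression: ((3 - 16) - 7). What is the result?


Expression: ((3 - 16) - 7)
Evaluating step by step:
  3 - 16 = -13
  -13 - 7 = -20
Result: -20

-20


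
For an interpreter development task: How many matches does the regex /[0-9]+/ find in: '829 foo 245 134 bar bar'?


Pattern: /[0-9]+/ (int literals)
Input: '829 foo 245 134 bar bar'
Scanning for matches:
  Match 1: '829'
  Match 2: '245'
  Match 3: '134'
Total matches: 3

3


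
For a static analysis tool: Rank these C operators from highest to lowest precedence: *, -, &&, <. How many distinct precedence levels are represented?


Looking up precedence for each operator:
  * -> precedence 6
  - -> precedence 5
  && -> precedence 2
  < -> precedence 4
Sorted highest to lowest: *, -, <, &&
Distinct precedence values: [6, 5, 4, 2]
Number of distinct levels: 4

4


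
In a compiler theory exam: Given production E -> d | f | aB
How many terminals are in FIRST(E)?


Production: E -> d | f | aB
Examining each alternative for leading terminals:
  E -> d : first terminal = 'd'
  E -> f : first terminal = 'f'
  E -> aB : first terminal = 'a'
FIRST(E) = {a, d, f}
Count: 3

3


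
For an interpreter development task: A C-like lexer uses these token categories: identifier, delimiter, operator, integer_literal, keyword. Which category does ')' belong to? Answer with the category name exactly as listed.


Token: ')'
Checking categories:
  identifier: no
  integer_literal: no
  operator: no
  keyword: no
  delimiter: YES
Category: delimiter

delimiter


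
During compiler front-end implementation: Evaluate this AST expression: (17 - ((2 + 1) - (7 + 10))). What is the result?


Expression: (17 - ((2 + 1) - (7 + 10)))
Evaluating step by step:
  2 + 1 = 3
  7 + 10 = 17
  3 - 17 = -14
  17 - -14 = 31
Result: 31

31


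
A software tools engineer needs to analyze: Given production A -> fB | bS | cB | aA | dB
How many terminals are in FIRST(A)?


Production: A -> fB | bS | cB | aA | dB
Examining each alternative for leading terminals:
  A -> fB : first terminal = 'f'
  A -> bS : first terminal = 'b'
  A -> cB : first terminal = 'c'
  A -> aA : first terminal = 'a'
  A -> dB : first terminal = 'd'
FIRST(A) = {a, b, c, d, f}
Count: 5

5


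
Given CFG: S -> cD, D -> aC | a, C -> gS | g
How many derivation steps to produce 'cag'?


Grammar: S -> cD, D -> aC | a, C -> gS | g
Deriving 'cag':
Step 1: S -> cD => cD
Step 2: D -> aC => caC
Step 3: C -> g => cag
Total derivation steps: 3

3


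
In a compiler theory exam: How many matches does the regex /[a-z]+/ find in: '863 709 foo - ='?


Pattern: /[a-z]+/ (identifiers)
Input: '863 709 foo - ='
Scanning for matches:
  Match 1: 'foo'
Total matches: 1

1


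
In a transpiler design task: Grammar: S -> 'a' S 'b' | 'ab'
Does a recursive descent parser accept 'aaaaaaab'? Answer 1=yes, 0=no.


Grammar accepts strings of the form a^n b^n (n >= 1)
Word: 'aaaaaaab'
Counting: 7 a's and 1 b's
Check: 7 == 1? No
Mismatch: a-count != b-count
Rejected

0


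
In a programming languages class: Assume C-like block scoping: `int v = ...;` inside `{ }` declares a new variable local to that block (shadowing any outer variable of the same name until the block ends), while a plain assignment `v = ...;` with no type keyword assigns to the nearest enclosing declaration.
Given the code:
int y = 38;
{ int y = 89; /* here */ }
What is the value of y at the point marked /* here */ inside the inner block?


Analyzing scoping rules:
Outer scope: declares y = 38
Inner block: 'int y = 89;' declares a NEW y that shadows the outer one
Inside the block the inner declaration is in scope -> 89
Result: 89

89


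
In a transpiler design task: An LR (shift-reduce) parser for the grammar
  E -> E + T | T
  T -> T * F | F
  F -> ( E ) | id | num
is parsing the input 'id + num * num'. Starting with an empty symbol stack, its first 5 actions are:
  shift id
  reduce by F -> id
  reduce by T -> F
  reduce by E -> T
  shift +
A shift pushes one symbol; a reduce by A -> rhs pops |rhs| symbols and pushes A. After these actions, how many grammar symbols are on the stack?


Tracking the symbol stack through each action:
  Action 1: shift 'id' : push -> stack = [id] (size 1)
  Action 2: reduce by F -> id : pop 1, push F -> stack = [F] (size 1)
  Action 3: reduce by T -> F : pop 1, push T -> stack = [T] (size 1)
  Action 4: reduce by E -> T : pop 1, push E -> stack = [E] (size 1)
  Action 5: shift '+' : push -> stack = [E, +] (size 2)
Final stack size: 2

2


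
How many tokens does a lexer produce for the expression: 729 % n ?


Scanning '729 % n'
Token 1: '729' -> integer_literal
Token 2: '%' -> operator
Token 3: 'n' -> identifier
Total tokens: 3

3


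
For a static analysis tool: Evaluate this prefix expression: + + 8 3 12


Parsing prefix expression: + + 8 3 12
Step 1: Innermost operation '+ 8 3'
  8 + 3 = 11
Step 2: Outer operation '+ [11] 12'
  11 + 12 = 23

23


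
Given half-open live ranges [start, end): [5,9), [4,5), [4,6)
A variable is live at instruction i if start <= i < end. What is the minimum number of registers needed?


Live ranges:
  Var0: [5, 9)
  Var1: [4, 5)
  Var2: [4, 6)
Sweep-line events (position, delta, active):
  pos=4 start -> active=1
  pos=4 start -> active=2
  pos=5 end -> active=1
  pos=5 start -> active=2
  pos=6 end -> active=1
  pos=9 end -> active=0
Maximum simultaneous active: 2
Minimum registers needed: 2

2


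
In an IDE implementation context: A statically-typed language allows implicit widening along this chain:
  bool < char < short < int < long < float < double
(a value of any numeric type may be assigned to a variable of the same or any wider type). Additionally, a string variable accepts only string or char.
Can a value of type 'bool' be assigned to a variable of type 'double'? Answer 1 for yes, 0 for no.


Target variable type: double
Source value type: bool
Numeric ranks: bool=0, double=6
Widening allowed iff rank(source) <= rank(target): 0 <= 6? Yes
Result: 1

1


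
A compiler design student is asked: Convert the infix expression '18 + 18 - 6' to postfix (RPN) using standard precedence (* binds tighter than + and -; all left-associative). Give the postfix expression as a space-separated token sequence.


Applying the shunting-yard algorithm:
  Operand 18 -> output
  Push '+' onto operator stack -> op-stack: [+]
  Operand 18 -> output
  See '-' (prec 1); top '+' (prec 1) >= it -> pop '+' to output
  Push '-' onto operator stack -> op-stack: [-]
  Operand 6 -> output
  End of input: pop '-' to output
Postfix result: 18 18 + 6 -

18 18 + 6 -
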